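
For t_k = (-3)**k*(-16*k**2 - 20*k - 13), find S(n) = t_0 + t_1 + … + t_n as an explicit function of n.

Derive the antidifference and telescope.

S(n) = -12*(-3)**n*n**2 - 21*(-3)**n*n - 12*(-3)**n - 1

Compute t_(k+1)/t_k: get 3*(-16*k**2 - 52*k - 49)/(16*k**2 + 20*k + 13).
So A=-3 and B=1, with C=k**2 + 5*k/4 + 13/16.
Set up (-3)·f(k+1) − (1)·f(k) − (k**2 + 5*k/4 + 13/16) = 0.
d = 2 from the (0,0,2) case.
Coefficient equations give f(k) = -(4*k**2 - k + 1)/16.
Get s_k = R·t_k = (-3)**k*(4*k**2 - k + 1) with R(k) = B(k−1)f(k)/C(k) = -(4*k**2 - k + 1)/(16*k**2 + 20*k + 13).
Δs = (-3)**k*(-16*k**2 - 20*k - 13), as required.
Telescope: S(n) = s_(n+1) − s_(0) = (-3)**(n + 1)*(4*n**2 + 7*n + 4) − (1) = -12*(-3)**n*n**2 - 21*(-3)**n*n - 12*(-3)**n - 1.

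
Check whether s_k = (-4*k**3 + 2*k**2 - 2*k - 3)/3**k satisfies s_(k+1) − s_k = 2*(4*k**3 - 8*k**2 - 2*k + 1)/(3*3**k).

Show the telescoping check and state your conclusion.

Valid — Δs_k = t_k.

s_(k+1) = (-4*k**3 - 10*k**2 - 10*k - 7)/(3*3**k)
s_(k+1) − s_k = 2*(4*k**3 - 8*k**2 - 2*k + 1)/(3*3**k)
(s_(k+1) − s_k) − t_k = 0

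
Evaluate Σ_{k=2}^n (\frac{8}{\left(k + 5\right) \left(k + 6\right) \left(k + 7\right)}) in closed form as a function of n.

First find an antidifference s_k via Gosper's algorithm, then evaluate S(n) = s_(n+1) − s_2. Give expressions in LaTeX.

r(k) = (k + 5)/(k + 8) after simplifying.
Factor: A=k + 5; B=k + 8; C=1.
Need (k + 5)·f(k+1) − (k + 7)·f(k) = 1.
From deg A=1, deg B=1, deg C=0: d=2.
Solving with deg f ≤ 2: f(k) = k*(k + 11)/60.
So s_k = (B(k−1)f/C)·t_k = (k*(k + 7)*(k + 11)/60)·t_k = 2*k*(k + 11)/(15*(k + 5)*(k + 6)).
Verify: 8/(k**3 + 18*k**2 + 107*k + 210) matches t_k.
Telescope: S(n) = s_(n+1) − s_(2) = 2*(n**2 + 13*n + 12)/(15*(n**2 + 13*n + 42)) − (13/210) = (n**2 + 13*n - 14)/(14*(n**2 + 13*n + 42)).

S(n) = \frac{n^{2} + 13 n - 14}{14 \left(n^{2} + 13 n + 42\right)}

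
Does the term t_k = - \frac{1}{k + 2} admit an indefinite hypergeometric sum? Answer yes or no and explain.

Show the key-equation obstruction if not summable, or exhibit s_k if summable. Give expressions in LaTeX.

r(k) = (k + 2)/(k + 3) after simplifying.
Take A(k)=k + 2, B(k)=k + 3, C(k)=1.
f must satisfy (k + 2)·f(k+1) − (k + 2)·f(k) = 1.
d = 0 from the (1,1,0) case.
Write f(k) = c0. Then LHS − RHS = -1, requiring -1 = 0: contradictory. No certificate.

No; the coefficient equations for f are inconsistent.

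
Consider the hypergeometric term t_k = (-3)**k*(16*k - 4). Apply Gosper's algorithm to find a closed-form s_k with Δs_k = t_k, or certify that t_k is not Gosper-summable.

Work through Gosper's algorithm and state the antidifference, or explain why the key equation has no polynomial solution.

s_k = 4*(-3)**k*(1 - k)

The ratio is 3*(-4*k - 3)/(4*k - 1).
Take A(k)=-3, B(k)=1, C(k)=k - 1/4.
Set up (-3)·f(k+1) − (1)·f(k) − (k - 1/4) = 0.
Bound: deg f ≤ 1.
A polynomial solution: f(k) = -(k - 1)/4.
Certificate R = B(k−1)f/C = -(k - 1)/(4*k - 1) gives s_k = 4*(-3)**k*(1 - k).
Check: Δs_k = (-3)**k*(16*k - 4). ✓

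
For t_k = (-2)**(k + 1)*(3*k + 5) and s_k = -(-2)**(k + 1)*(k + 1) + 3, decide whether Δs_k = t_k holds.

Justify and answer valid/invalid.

Valid — Δs_k = t_k.

s_(k+1) = -4*(-2)**k*(k + 2) + 3
s_(k+1) − s_k = (-2)**(k + 1)*(3*k + 5)
(s_(k+1) − s_k) − t_k = 0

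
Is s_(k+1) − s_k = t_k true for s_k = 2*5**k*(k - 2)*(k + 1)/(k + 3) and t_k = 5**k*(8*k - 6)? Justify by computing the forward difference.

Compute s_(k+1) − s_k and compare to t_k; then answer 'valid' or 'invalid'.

s_(k+1) = 10*5**k*(k - 1)*(k + 2)/(k + 4)
s_(k+1) − s_k = 5**k*(8*k**3 + 34*k**2 + 22*k - 44)/(k**2 + 7*k + 12)
(s_(k+1) − s_k) − t_k = 5**k*(-16*k**2 - 32*k + 28)/(k**2 + 7*k + 12)

Invalid: residual 5**k*(-16*k**2 - 32*k + 28)/(k**2 + 7*k + 12) ≠ 0.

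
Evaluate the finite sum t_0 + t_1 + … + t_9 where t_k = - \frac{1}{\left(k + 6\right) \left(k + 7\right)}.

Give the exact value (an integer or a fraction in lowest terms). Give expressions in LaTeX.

Σ = -5/48

r(k) = (k + 6)/(k + 8) after simplifying.
A = k + 6, B = k + 8, C = 1.
Set up (k + 6)·f(k+1) − (k + 7)·f(k) − (1) = 0.
Bound: deg f ≤ 1.
Solve for f: f(k) = k/6 (degree 1 ≤ 1).
Get s_k = R·t_k = -k/(6*k + 36) with R(k) = B(k−1)f(k)/C(k) = k*(k + 7)/6.
s_(k+1) − s_k = -1/(k**2 + 13*k + 42) = t_k.
Evaluate s at k=10 and k=0: -5/48 and 0; difference -5/48.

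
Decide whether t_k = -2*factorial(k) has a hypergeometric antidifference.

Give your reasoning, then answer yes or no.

r(k) = k + 1 after simplifying.
Normal form (A,B,C) = (k + 1, 1, 1).
Need (k + 1)·f(k+1) − (1)·f(k) = 1.
deg f ≤ -1 (via 1,0,0).
Negative degree bound (-1): no f exists, t_k not Gosper-summable.

No — key equation has no polynomial f.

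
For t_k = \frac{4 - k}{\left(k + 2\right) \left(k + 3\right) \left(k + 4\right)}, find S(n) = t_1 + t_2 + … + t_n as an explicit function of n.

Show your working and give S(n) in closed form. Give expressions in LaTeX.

The ratio is (k - 3)*(k + 2)/((k - 4)*(k + 5)).
A = k + 2, B = k + 5, C = k - 4.
f must satisfy (k + 2)·f(k+1) − (k + 4)·f(k) = k - 4.
d = 2 from the (1,1,1) case.
A polynomial solution: f(k) = -k*(k + 11)/6.
Certificate R = B(k−1)f/C = -k*(k + 4)*(k + 11)/(6*(k - 4)) gives s_k = k*(k + 11)/(6*(k + 2)*(k + 3)).
Verify: (4 - k)/(k**3 + 9*k**2 + 26*k + 24) matches t_k.
Evaluate: s_(n+1) = (n**2 + 13*n + 12)/(6*(n**2 + 7*n + 12)); subtract s_(1) = 1/6 ⇒ S(n) = n/(n**2 + 7*n + 12).

S(n) = \frac{n}{n^{2} + 7 n + 12}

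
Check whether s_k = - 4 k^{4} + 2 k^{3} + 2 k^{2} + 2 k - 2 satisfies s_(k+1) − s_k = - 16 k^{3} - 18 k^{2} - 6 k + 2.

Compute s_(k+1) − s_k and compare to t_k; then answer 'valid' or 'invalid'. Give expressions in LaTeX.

valid (s_(k+1) − s_k reduces to t_k)

s_(k+1) = 2*k - 4*(k + 1)**4 + 2*(k + 1)**3 + 2*(k + 1)**2
s_(k+1) − s_k = -16*k**3 - 18*k**2 - 6*k + 2
(s_(k+1) − s_k) − t_k = 0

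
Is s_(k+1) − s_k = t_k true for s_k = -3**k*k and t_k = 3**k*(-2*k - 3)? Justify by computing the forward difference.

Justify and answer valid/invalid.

valid; difference matches t_k

s_(k+1) = 3**(k + 1)*(-k - 1)
s_(k+1) − s_k = 3**k*(-2*k - 3)
(s_(k+1) − s_k) − t_k = 0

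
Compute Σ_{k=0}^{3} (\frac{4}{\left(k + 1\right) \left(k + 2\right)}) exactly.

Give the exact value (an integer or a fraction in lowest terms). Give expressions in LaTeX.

r(k) = (k + 1)/(k + 3) after simplifying.
A = k + 1, B = k + 3, C = 1.
Solve (k + 1)·f(k+1) − (k + 2)·f(k) = 1.
Bound: deg f ≤ 1.
Match coefficients ⇒ f(k) = k.
Then R = B(k−1)f/C = k*(k + 2), so s_k = R(k)·t_k = 4*k/(k + 1).
s_(k+1) − s_k = 4/(k**2 + 3*k + 2) = t_k.
Σ_(k=0)^(3) t_k = s_(4) − s_(0) = 16/5 − (0) = 16/5.

Σ = 16/5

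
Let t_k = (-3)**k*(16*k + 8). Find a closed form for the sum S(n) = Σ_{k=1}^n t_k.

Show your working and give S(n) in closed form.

S(n) = 12*(-3)**n*n + 9*(-3)**n - 9

t_(k+1)/t_k = 3*(-2*k - 3)/(2*k + 1).
Factor: A=-3; B=1; C=k + 1/2.
f must satisfy (-3)·f(k+1) − (1)·f(k) = k + 1/2.
d = 1 from the (0,0,1) case.
Solve for f: f(k) = -(4*k - 1)/16 (degree 1 ≤ 1).
R(k) = B(k−1)·f(k)/C(k) = -(4*k - 1)/(8*(2*k + 1)); s_k = R·t_k = (-3)**k*(1 - 4*k).
Verify: (-3)**k*(16*k + 8) matches t_k.
s_(n+1) = 3*(-3)**n*(4*n + 3) and s_(1) = 9, so S(n) = 12*(-3)**n*n + 9*(-3)**n - 9.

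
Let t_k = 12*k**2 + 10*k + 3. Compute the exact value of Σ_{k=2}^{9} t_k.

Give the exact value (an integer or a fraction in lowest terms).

Σ = 3872

Compute t_(k+1)/t_k: get (12*k**2 + 34*k + 25)/(12*k**2 + 10*k + 3).
Gosper form: A/B · C(k+1)/C(k) with A=1, B=1, C=k**2 + 5*k/6 + 1/4.
Need (1)·f(k+1) − (1)·f(k) = k**2 + 5*k/6 + 1/4.
From deg A=0, deg B=0, deg C=2: d=3.
Match coefficients ⇒ f(k) = k**2*(4*k - 1)/12.
R(k) = B(k−1)·f(k)/C(k) = k**2*(4*k - 1)/(12*k**2 + 10*k + 3); s_k = R·t_k = k**2*(4*k - 1).
Check: Δs_k = 12*k**2 + 10*k + 3. ✓
Σ_(k=2)^(9) t_k = s_(10) − s_(2) = 3900 − (28) = 3872.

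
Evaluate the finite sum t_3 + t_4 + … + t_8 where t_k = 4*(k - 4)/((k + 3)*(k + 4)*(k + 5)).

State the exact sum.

The ratio is (k - 3)*(k + 3)/((k - 4)*(k + 6)).
Gosper form: A/B · C(k+1)/C(k) with A=k + 3, B=k + 6, C=k - 4.
Key eq: (k + 3)·f(k+1) = (k + 5)·f(k) + (k - 4).
deg f ≤ 2 (via 1,1,1).
A polynomial solution: f(k) = -k*(k + 31)/24.
Get s_k = R·t_k = k*(-k - 31)/(6*(k + 3)*(k + 4)) with R(k) = B(k−1)f(k)/C(k) = -k*(k + 5)*(k + 31)/(24*(k - 4)).
s_(k+1) − s_k = 4*(k - 4)/(k**3 + 12*k**2 + 47*k + 60) = t_k.
Telescoping: Σ = s_(9) − s_(3) = -5/13 − (-17/42) = 11/546.

Σ = 11/546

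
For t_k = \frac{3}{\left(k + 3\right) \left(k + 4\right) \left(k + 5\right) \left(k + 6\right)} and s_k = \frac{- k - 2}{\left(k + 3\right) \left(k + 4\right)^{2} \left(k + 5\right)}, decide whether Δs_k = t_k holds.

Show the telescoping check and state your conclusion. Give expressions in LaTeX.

Invalid: residual \frac{4 \left(- 2 k - 9\right)}{k^{6} + 27 k^{5} + 301 k^{4} + 1773 k^{3} + 5818 k^{2} + 10080 k + 7200} ≠ 0.

s_(k+1) = (-k - 3)/((k + 4)*(k + 5)**2*(k + 6))
s_(k+1) − s_k = (3*k**2 + 19*k + 24)/(k**6 + 27*k**5 + 301*k**4 + 1773*k**3 + 5818*k**2 + 10080*k + 7200)
(s_(k+1) − s_k) − t_k = 4*(-2*k - 9)/(k**6 + 27*k**5 + 301*k**4 + 1773*k**3 + 5818*k**2 + 10080*k + 7200)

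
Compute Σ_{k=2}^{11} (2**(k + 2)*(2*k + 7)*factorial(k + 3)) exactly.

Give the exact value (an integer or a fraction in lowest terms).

Step 1: r(k) = 2*(k + 4)*(2*k + 9)/(2*k + 7).
Factor: A=2*k + 8; B=1; C=k + 7/2.
Solve (2*k + 8)·f(k+1) − (1)·f(k) = k + 7/2.
deg f ≤ 0 (via 1,0,1).
Solving with deg f ≤ 0: f(k) = 1/2.
Get s_k = R·t_k = 2**(k + 2)*factorial(k + 3) with R(k) = B(k−1)f(k)/C(k) = 1/(2*k + 7).
Δs = 2**(k + 2)*(2*k + 7)*factorial(k + 3), as required.
Sum = s_(12) − s_(2); s_(12) = 21424936845312000, s_(2) = 1920 ⇒ 21424936845310080.

Σ = 21424936845310080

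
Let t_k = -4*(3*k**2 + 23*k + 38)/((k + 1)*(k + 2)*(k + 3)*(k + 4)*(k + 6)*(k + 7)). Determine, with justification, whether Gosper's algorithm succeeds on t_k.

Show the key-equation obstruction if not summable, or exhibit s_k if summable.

Yes. s_k = 2*k*(-k**2 - 10*k - 27)/(9*(k**3 + 10*k**2 + 27*k + 18)).

Step 1: r(k) = (k + 1)*(k + 6)*(23*k + 3*(k + 1)**2 + 61)/((k + 5)*(k + 8)*(3*k**2 + 23*k + 38)).
Gosper form: A/B · C(k+1)/C(k) with A=k + 1, B=k + 8, C=k**3 + 38*k**2/3 + 51*k + 190/3.
f must satisfy (k + 1)·f(k+1) − (k + 7)·f(k) = k**3 + 38*k**2/3 + 51*k + 190/3.
From deg A=1, deg B=1, deg C=3: d=6.
A polynomial solution: f(k) = k*(k + 2)*(k + 4)*(k + 5)*(k**2 + 10*k + 27)/54.
Certificate R = B(k−1)f/C = k*(k + 2)*(k + 4)*(k + 7)*(k**2 + 10*k + 27)/(18*(3*k**2 + 23*k + 38)) gives s_k = 2*k*(-k**2 - 10*k - 27)/(9*(k**3 + 10*k**2 + 27*k + 18)).
Verify: 4*(-3*k**2 - 23*k - 38)/(k**6 + 23*k**5 + 207*k**4 + 925*k**3 + 2144*k**2 + 2412*k + 1008) matches t_k.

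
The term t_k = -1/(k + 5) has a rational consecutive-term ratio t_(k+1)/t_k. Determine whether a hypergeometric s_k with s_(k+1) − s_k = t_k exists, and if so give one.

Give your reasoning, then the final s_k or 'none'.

t_(k+1)/t_k = (k + 5)/(k + 6).
A = k + 5, B = k + 6, C = 1.
f must satisfy (k + 5)·f(k+1) − (k + 5)·f(k) = 1.
Degrees (1,1,0) ⇒ d ≤ 0.
Put f(k) = c0: A·f(k+1) − B(k−1)·f(k) − C = -1; need -1 = 0 — inconsistent ⇒ no f, not summable.

none (Gosper's algorithm certifies no s_k)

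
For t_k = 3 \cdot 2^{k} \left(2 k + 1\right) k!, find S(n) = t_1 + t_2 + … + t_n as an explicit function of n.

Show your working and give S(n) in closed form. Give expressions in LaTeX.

t_(k+1)/t_k = 2*(k + 1)*(2*k + 3)/(2*k + 1).
A = 2*k + 2, B = 1, C = k + 1/2.
Set up (2*k + 2)·f(k+1) − (1)·f(k) − (k + 1/2) = 0.
d = 0 from the (1,0,1) case.
Solve for f: f(k) = 1/2 (degree 0 ≤ 0).
Certificate R = B(k−1)f/C = 1/(2*k + 1) gives s_k = 3*2**k*factorial(k).
s_(k+1) − s_k = 3*2**k*(2*k + 1)*factorial(k) = t_k.
s_(n+1) = 6*2**n*factorial(n + 1) and s_(1) = 6, so S(n) = 6*2**n*factorial(n + 1) - 6.

S(n) = 6 \cdot 2^{n} \left(n + 1\right)! - 6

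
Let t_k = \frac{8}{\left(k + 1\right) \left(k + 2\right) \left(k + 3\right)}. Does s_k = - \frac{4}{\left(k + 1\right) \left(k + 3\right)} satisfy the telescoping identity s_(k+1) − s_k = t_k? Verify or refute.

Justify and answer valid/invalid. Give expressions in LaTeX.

s_(k+1) = -4/((k + 2)*(k + 4))
s_(k+1) − s_k = 4*(2*k + 5)/(k**4 + 10*k**3 + 35*k**2 + 50*k + 24)
(s_(k+1) − s_k) − t_k = -12/(k**4 + 10*k**3 + 35*k**2 + 50*k + 24)

Invalid: residual - \frac{12}{k^{4} + 10 k^{3} + 35 k^{2} + 50 k + 24} ≠ 0.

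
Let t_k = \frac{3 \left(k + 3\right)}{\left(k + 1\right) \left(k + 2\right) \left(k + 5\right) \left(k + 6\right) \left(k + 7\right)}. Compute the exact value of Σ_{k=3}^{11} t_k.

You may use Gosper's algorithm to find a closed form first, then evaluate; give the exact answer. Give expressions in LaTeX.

Σ = 205/63648

t_(k+1)/t_k = (k + 1)*(k + 4)*(k + 5)/((k + 3)**2*(k + 8)).
A = k + 1, B = k + 8, C = k**3 + 10*k**2 + 33*k + 36.
Key eq: (k + 1)·f(k+1) = (k + 7)·f(k) + (k**3 + 10*k**2 + 33*k + 36).
d = 6 from the (1,1,3) case.
Solving with deg f ≤ 6: f(k) = k*(k + 2)*(k + 3)*(k + 4)*(k**2 + 12*k + 41)/90.
Get s_k = R·t_k = k*(k**2 + 12*k + 41)/(30*(k**3 + 12*k**2 + 41*k + 30)) with R(k) = B(k−1)f(k)/C(k) = k*(k + 2)*(k + 7)*(k**2 + 12*k + 41)/(90*(k + 3)).
Δs = 3*(k + 3)/(k**5 + 21*k**4 + 163*k**3 + 567*k**2 + 844*k + 420), as required.
Telescoping: Σ = s_(12) − s_(3) = 329/9945 − (43/1440) = 205/63648.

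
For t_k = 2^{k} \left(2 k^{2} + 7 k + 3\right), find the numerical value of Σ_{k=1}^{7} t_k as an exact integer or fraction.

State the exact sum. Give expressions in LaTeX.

Σ = 30972

t_(k+1)/t_k = 2*(2*k**2 + 11*k + 12)/(2*k**2 + 7*k + 3).
A = 2, B = 1, C = k**2 + 7*k/2 + 3/2.
Solve (2)·f(k+1) − (1)·f(k) = k**2 + 7*k/2 + 3/2.
deg f ≤ 2 (via 0,0,2).
Match coefficients ⇒ f(k) = (2*k**2 - k + 1)/2.
R(k) = B(k−1)·f(k)/C(k) = (2*k**2 - k + 1)/((k + 3)*(2*k + 1)); s_k = R·t_k = 2**k*(2*k**2 - k + 1).
Δs = 2**k*(2*k**2 + 7*k + 3), as required.
Σ_(k=1)^(7) t_k = s_(8) − s_(1) = 30976 − (4) = 30972.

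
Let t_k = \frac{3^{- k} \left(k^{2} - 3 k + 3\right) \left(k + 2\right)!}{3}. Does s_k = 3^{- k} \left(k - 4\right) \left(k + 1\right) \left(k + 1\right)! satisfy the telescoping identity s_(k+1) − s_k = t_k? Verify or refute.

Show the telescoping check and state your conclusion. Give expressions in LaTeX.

Invalid: residual - \frac{3^{- k} \left(k^{2} - 4 k + 6\right) \left(k + 1\right)!}{3} ≠ 0.

s_(k+1) = (k - 3)*(k + 2)*factorial(k + 2)/(3*3**k)
s_(k+1) − s_k = k*(k - 1)**2*factorial(k + 1)/(3*3**k)
(s_(k+1) − s_k) − t_k = -(k**2 - 4*k + 6)*factorial(k + 1)/(3*3**k)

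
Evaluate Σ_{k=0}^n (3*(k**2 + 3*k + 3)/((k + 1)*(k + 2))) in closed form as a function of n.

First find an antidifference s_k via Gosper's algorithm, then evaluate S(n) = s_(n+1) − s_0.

The ratio is (k + 1)*(3*k + (k + 1)**2 + 6)/((k + 3)*(k**2 + 3*k + 3)).
Gosper form: A/B · C(k+1)/C(k) with A=k + 1, B=k + 3, C=k**2 + 3*k + 3.
Key eq: (k + 1)·f(k+1) = (k + 2)·f(k) + (k**2 + 3*k + 3).
deg f ≤ 2 (via 1,1,2).
Match coefficients ⇒ f(k) = k*(k + 2).
Certificate R = B(k−1)f/C = k*(k + 2)**2/(k**2 + 3*k + 3) gives s_k = 3*k*(k + 2)/(k + 1).
Check: Δs_k = 3*(k**2 + 3*k + 3)/(k**2 + 3*k + 2). ✓
Telescope: S(n) = s_(n+1) − s_(0) = 3*(n**2 + 4*n + 3)/(n + 2) − (0) = 3*(n**2 + 4*n + 3)/(n + 2).

S(n) = 3*(n**2 + 4*n + 3)/(n + 2)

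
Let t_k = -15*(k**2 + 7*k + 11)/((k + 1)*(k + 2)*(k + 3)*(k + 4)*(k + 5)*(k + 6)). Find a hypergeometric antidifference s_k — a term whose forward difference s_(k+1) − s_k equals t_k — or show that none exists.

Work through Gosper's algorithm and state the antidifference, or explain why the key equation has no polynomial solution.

t_(k+1)/t_k = (k + 1)*(7*k + (k + 1)**2 + 18)/((k + 7)*(k**2 + 7*k + 11)).
Factor: A=k + 1; B=k + 7; C=k**2 + 7*k + 11.
Key eq: (k + 1)·f(k+1) = (k + 6)·f(k) + (k**2 + 7*k + 11).
deg f ≤ 5 (via 1,1,2).
A polynomial solution: f(k) = k*(k + 2)*(k + 4)*(k**2 + 9*k + 23)/45.
Certificate R = B(k−1)f/C = k*(k + 2)*(k + 4)*(k + 6)*(k**2 + 9*k + 23)/(45*(k**2 + 7*k + 11)) gives s_k = k*(-k**2 - 9*k - 23)/(3*(k**3 + 9*k**2 + 23*k + 15)).
Verify: 15*(-k**2 - 7*k - 11)/(k**6 + 21*k**5 + 175*k**4 + 735*k**3 + 1624*k**2 + 1764*k + 720) matches t_k.

s_k = k*(-k**2 - 9*k - 23)/(3*(k**3 + 9*k**2 + 23*k + 15))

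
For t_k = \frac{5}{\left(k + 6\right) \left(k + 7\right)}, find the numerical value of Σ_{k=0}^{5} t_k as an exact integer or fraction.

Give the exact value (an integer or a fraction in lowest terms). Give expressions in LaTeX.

Σ = 5/12

Step 1: r(k) = (k + 6)/(k + 8).
Take A(k)=k + 6, B(k)=k + 8, C(k)=1.
Need (k + 6)·f(k+1) − (k + 7)·f(k) = 1.
Bound: deg f ≤ 1.
Coefficient equations give f(k) = k/6.
So s_k = (B(k−1)f/C)·t_k = (k*(k + 7)/6)·t_k = 5*k/(6*(k + 6)).
Check: Δs_k = 5/(k**2 + 13*k + 42). ✓
Telescoping: Σ = s_(6) − s_(0) = 5/12 − (0) = 5/12.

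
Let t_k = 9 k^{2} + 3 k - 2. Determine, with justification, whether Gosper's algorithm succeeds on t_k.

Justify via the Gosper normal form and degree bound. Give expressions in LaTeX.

Compute t_(k+1)/t_k: get (3*k + 5)/(3*k - 1).
Gosper form: A/B · C(k+1)/C(k) with A=1, B=1, C=k**2 + k/3 - 2/9.
Need (1)·f(k+1) − (1)·f(k) = k**2 + k/3 - 2/9.
Bound: deg f ≤ 3.
A polynomial solution: f(k) = k*(3*k**2 - 3*k - 2)/9.
R(k) = B(k−1)·f(k)/C(k) = k*(3*k**2 - 3*k - 2)/((3*k - 1)*(3*k + 2)); s_k = R·t_k = k*(3*k**2 - 3*k - 2).
s_(k+1) − s_k = 9*k**2 + 3*k - 2 = t_k.

Yes. s_k = k \left(3 k^{2} - 3 k - 2\right).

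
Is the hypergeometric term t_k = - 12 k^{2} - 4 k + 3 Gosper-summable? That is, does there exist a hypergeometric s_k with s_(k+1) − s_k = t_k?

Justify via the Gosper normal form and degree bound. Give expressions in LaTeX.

Yes. s_k = k \left(- 4 k^{2} + 4 k + 3\right).

Step 1: r(k) = (12*k**2 + 28*k + 13)/(12*k**2 + 4*k - 3).
So A=1 and B=1, with C=k**2 + k/3 - 1/4.
Set up (1)·f(k+1) − (1)·f(k) − (k**2 + k/3 - 1/4) = 0.
Degrees (0,0,2) ⇒ d ≤ 3.
Coefficient equations give f(k) = k*(2*k - 3)*(2*k + 1)/12.
Then R = B(k−1)f/C = k*(2*k - 3)*(2*k + 1)/(12*k**2 + 4*k - 3), so s_k = R(k)·t_k = k*(-4*k**2 + 4*k + 3).
Verify: -12*k**2 - 4*k + 3 matches t_k.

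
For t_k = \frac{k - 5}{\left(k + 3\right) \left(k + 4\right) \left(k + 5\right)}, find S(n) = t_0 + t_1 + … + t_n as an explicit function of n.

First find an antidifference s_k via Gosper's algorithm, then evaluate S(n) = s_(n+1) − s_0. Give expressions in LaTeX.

S(n) = \frac{- n^{2} - 21 n - 20}{12 \left(n^{2} + 9 n + 20\right)}

Compute t_(k+1)/t_k: get (k - 4)*(k + 3)/((k - 5)*(k + 6)).
Take A(k)=k + 3, B(k)=k + 6, C(k)=k - 5.
Set up (k + 3)·f(k+1) − (k + 5)·f(k) − (k - 5) = 0.
From deg A=1, deg B=1, deg C=1: d=2.
A polynomial solution: f(k) = -k*(k + 19)/12.
Get s_k = R·t_k = k*(-k - 19)/(12*(k + 3)*(k + 4)) with R(k) = B(k−1)f(k)/C(k) = -k*(k + 5)*(k + 19)/(12*(k - 5)).
Verify: (k - 5)/(k**3 + 12*k**2 + 47*k + 60) matches t_k.
Σ_(k=0)^n t_k = s_(n+1) − s_(0) = ((-n**2 - 21*n - 20)/(12*(n**2 + 9*n + 20))) − (0), i.e. (-n**2 - 21*n - 20)/(12*(n**2 + 9*n + 20)).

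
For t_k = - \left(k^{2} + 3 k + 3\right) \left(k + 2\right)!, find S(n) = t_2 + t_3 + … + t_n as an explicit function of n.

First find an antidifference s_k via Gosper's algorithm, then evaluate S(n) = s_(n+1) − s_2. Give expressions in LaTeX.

Ratio r(k) = (k + 3)*(3*k + (k + 1)**2 + 6)/(k**2 + 3*k + 3).
Gosper form: A/B · C(k+1)/C(k) with A=k + 3, B=1, C=k**2 + 3*k + 3.
Set up (k + 3)·f(k+1) − (1)·f(k) − (k**2 + 3*k + 3) = 0.
d = 1 from the (1,0,2) case.
Solve for f: f(k) = k (degree 1 ≤ 1).
So s_k = (B(k−1)f/C)·t_k = (k/(k**2 + 3*k + 3))·t_k = -k*factorial(k + 2).
s_(k+1) − s_k = -(k**2 + 3*k + 3)*factorial(k + 2) = t_k.
Telescope: S(n) = s_(n+1) − s_(2) = -(n + 1)*factorial(n + 3) − (-48) = -n*factorial(n + 3) - factorial(n + 3) + 48.

S(n) = - n \left(n + 3\right)! - \left(n + 3\right)! + 48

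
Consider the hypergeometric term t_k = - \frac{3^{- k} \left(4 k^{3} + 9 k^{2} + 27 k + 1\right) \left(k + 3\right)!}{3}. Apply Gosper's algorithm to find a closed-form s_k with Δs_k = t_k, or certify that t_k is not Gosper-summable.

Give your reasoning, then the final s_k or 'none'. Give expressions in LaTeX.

Ratio r(k) = (4*k**4 + 37*k**3 + 141*k**2 + 269*k + 164)/(3*(4*k**3 + 9*k**2 + 27*k + 1)).
A = k/3 + 4/3, B = 1, C = k**3 + 9*k**2/4 + 27*k/4 + 1/4.
f must satisfy (k/3 + 4/3)·f(k+1) − (1)·f(k) = k**3 + 9*k**2/4 + 27*k/4 + 1/4.
deg f ≤ 2 (via 1,0,3).
A polynomial solution: f(k) = 3*(4*k**2 - 3*k - 3)/4.
Certificate R = B(k−1)f/C = 3*(4*k**2 - 3*k - 3)/(4*k**3 + 9*k**2 + 27*k + 1) gives s_k = (-4*k**2 + 3*k + 3)*factorial(k + 3)/3**k.
Verify: -(4*k**3 + 9*k**2 + 27*k + 1)*factorial(k + 3)/(3*3**k) matches t_k.

s_k = 3^{- k} \left(- 4 k^{2} + 3 k + 3\right) \left(k + 3\right)!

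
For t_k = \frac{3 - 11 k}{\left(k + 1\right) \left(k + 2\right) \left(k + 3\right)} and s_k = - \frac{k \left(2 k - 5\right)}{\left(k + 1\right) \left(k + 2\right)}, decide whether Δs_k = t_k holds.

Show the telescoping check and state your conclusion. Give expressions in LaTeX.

Valid — Δs_k = t_k.

s_(k+1) = -(k + 1)*(2*k - 3)/((k + 2)*(k + 3))
s_(k+1) − s_k = (3 - 11*k)/(k**3 + 6*k**2 + 11*k + 6)
(s_(k+1) − s_k) − t_k = 0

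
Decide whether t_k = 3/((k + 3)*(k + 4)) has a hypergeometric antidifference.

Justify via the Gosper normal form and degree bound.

Yes. s_k = k/(k + 3).

Compute t_(k+1)/t_k: get (k + 3)/(k + 5).
Factor: A=k + 3; B=k + 5; C=1.
f must satisfy (k + 3)·f(k+1) − (k + 4)·f(k) = 1.
d = 1 from the (1,1,0) case.
Solve for f: f(k) = k/3 (degree 1 ≤ 1).
R(k) = B(k−1)·f(k)/C(k) = k*(k + 4)/3; s_k = R·t_k = k/(k + 3).
Check: Δs_k = 3/(k**2 + 7*k + 12). ✓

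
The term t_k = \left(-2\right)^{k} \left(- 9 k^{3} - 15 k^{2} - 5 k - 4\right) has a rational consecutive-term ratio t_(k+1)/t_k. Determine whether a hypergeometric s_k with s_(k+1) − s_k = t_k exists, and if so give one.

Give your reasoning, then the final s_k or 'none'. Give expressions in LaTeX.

s_k = \left(-2\right)^{k} \left(3 k^{3} - k^{2} - 3 k + 2\right)

r(k) = 2*(-9*k**3 - 42*k**2 - 62*k - 33)/(9*k**3 + 15*k**2 + 5*k + 4) after simplifying.
Gosper form: A/B · C(k+1)/C(k) with A=-2, B=1, C=k**3 + 5*k**2/3 + 5*k/9 + 4/9.
f must satisfy (-2)·f(k+1) − (1)·f(k) = k**3 + 5*k**2/3 + 5*k/9 + 4/9.
Degrees (0,0,3) ⇒ d ≤ 3.
Solving with deg f ≤ 3: f(k) = -(3*k**3 - k**2 - 3*k + 2)/9.
R(k) = B(k−1)·f(k)/C(k) = -(3*k**3 - k**2 - 3*k + 2)/(9*k**3 + 15*k**2 + 5*k + 4); s_k = R·t_k = (-2)**k*(3*k**3 - k**2 - 3*k + 2).
Check: Δs_k = (-2)**k*(-9*k**3 - 15*k**2 - 5*k - 4). ✓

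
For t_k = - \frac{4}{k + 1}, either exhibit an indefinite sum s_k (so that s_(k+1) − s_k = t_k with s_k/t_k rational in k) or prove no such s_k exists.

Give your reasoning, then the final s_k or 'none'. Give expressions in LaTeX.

Step 1: r(k) = (k + 1)/(k + 2).
Factor: A=k + 1; B=k + 2; C=1.
Solve (k + 1)·f(k+1) − (k + 1)·f(k) = 1.
d = 0 from the (1,1,0) case.
Generic f = c0 gives residual -1; -1 = 0 cannot hold, so t_k is not Gosper-summable.

not Gosper-summable; s_k does not exist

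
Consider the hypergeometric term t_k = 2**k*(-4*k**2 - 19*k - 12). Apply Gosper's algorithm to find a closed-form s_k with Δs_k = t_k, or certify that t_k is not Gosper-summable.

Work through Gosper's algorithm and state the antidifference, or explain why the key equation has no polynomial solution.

Ratio r(k) = 2*(4*k**2 + 27*k + 35)/(4*k**2 + 19*k + 12).
Gosper form: A/B · C(k+1)/C(k) with A=2, B=1, C=k**2 + 19*k/4 + 3.
Key eq: (2)·f(k+1) = (1)·f(k) + (k**2 + 19*k/4 + 3).
Bound: deg f ≤ 2.
Match coefficients ⇒ f(k) = (4*k**2 + 3*k - 2)/4.
R(k) = B(k−1)·f(k)/C(k) = (4*k**2 + 3*k - 2)/((k + 4)*(4*k + 3)); s_k = R·t_k = 2**k*(-4*k**2 - 3*k + 2).
Δs = 2**k*(-4*k**2 - 19*k - 12), as required.

s_k = 2**k*(-4*k**2 - 3*k + 2)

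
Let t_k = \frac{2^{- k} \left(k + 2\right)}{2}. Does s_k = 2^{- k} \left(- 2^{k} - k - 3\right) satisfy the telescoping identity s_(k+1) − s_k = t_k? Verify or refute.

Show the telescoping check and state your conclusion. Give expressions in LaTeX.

valid (s_(k+1) − s_k reduces to t_k)

s_(k+1) = (-2*2**k - k - 4)/(2*2**k)
s_(k+1) − s_k = (k + 2)/(2*2**k)
(s_(k+1) − s_k) − t_k = 0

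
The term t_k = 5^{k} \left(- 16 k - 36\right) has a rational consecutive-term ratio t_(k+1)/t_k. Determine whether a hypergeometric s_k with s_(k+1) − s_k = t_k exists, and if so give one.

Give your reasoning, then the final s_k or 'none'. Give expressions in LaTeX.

t_(k+1)/t_k = 5*(4*k + 13)/(4*k + 9).
Factor: A=5; B=1; C=k + 9/4.
Set up (5)·f(k+1) − (1)·f(k) − (k + 9/4) = 0.
deg f ≤ 1 (via 0,0,1).
Coefficient equations give f(k) = (k + 1)/4.
Get s_k = R·t_k = -4*5**k*(k + 1) with R(k) = B(k−1)f(k)/C(k) = (k + 1)/(4*k + 9).
Check: Δs_k = 5**k*(-16*k - 36). ✓

s_k = - 4 \cdot 5^{k} \left(k + 1\right)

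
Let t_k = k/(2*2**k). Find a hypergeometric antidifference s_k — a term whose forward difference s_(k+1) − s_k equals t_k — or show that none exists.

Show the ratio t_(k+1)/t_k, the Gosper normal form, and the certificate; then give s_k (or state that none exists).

r(k) = (k + 1)/(2*k) after simplifying.
Factor: A=1/2; B=1; C=k.
Key eq: (1/2)·f(k+1) = (1)·f(k) + (k).
deg f ≤ 1 (via 0,0,1).
Solve for f: f(k) = -2*(k + 1) (degree 1 ≤ 1).
So s_k = (B(k−1)f/C)·t_k = (-2*(k + 1)/k)·t_k = (-k - 1)/2**k.
Δs = k/(2*2**k), as required.

s_k = (-k - 1)/2**k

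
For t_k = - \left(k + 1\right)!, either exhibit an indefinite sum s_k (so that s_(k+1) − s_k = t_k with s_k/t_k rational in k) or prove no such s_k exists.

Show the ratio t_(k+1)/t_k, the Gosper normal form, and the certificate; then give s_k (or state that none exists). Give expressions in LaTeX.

Ratio r(k) = k + 2.
A = k + 2, B = 1, C = 1.
Need (k + 2)·f(k+1) − (1)·f(k) = 1.
d = -1 from the (1,0,0) case.
deg f ≤ -1 is impossible — no certificate.

none — t_k is not Gosper-summable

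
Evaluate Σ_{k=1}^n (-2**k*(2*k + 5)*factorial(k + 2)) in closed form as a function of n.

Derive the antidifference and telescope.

Compute t_(k+1)/t_k: get 2*(k + 3)*(2*k + 7)/(2*k + 5).
Factor: A=2*k + 6; B=1; C=k + 5/2.
Set up (2*k + 6)·f(k+1) − (1)·f(k) − (k + 5/2) = 0.
deg f ≤ 0 (via 1,0,1).
Coefficient equations give f(k) = 1/2.
R(k) = B(k−1)·f(k)/C(k) = 1/(2*k + 5); s_k = R·t_k = -2**k*factorial(k + 2).
Verify: -2**k*(2*k + 5)*factorial(k + 2) matches t_k.
s_(n+1) = -2**(n + 1)*factorial(n + 3) and s_(1) = -12, so S(n) = -2*2**n*factorial(n + 3) + 12.

S(n) = -2*2**n*factorial(n + 3) + 12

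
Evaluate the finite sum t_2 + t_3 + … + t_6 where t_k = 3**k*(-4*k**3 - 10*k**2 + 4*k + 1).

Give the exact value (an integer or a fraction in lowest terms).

Σ = -1089099

Compute t_(k+1)/t_k: get 3*(4*k**3 + 22*k**2 + 28*k + 9)/(4*k**3 + 10*k**2 - 4*k - 1).
Factor: A=3; B=1; C=k**3 + 5*k**2/2 - k - 1/4.
Need (3)·f(k+1) − (1)·f(k) = k**3 + 5*k**2/2 - k - 1/4.
d = 3 from the (0,0,3) case.
Solve for f: f(k) = (k - 1)*(2*k**2 - 2*k - 1)/4 (degree 3 ≤ 3).
So s_k = (B(k−1)f/C)·t_k = ((k - 1)*(2*k**2 - 2*k - 1)/((2*k - 1)*(2*k**2 + 6*k + 1)))·t_k = 3**k*(-2*k**3 + 4*k**2 - k - 1).
s_(k+1) − s_k = 3**k*(-4*k**3 - 10*k**2 + 4*k + 1) = t_k.
Evaluate s at k=7 and k=2: -1089126 and -27; difference -1089099.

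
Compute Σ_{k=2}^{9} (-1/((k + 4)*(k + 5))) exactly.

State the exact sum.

Σ = -2/21

Ratio r(k) = (k + 4)/(k + 6).
Take A(k)=k + 4, B(k)=k + 6, C(k)=1.
Solve (k + 4)·f(k+1) − (k + 5)·f(k) = 1.
Degrees (1,1,0) ⇒ d ≤ 1.
Solve for f: f(k) = k/4 (degree 1 ≤ 1).
Then R = B(k−1)f/C = k*(k + 5)/4, so s_k = R(k)·t_k = -k/(4*k + 16).
s_(k+1) − s_k = -1/(k**2 + 9*k + 20) = t_k.
Sum = s_(10) − s_(2); s_(10) = -5/28, s_(2) = -1/12 ⇒ -2/21.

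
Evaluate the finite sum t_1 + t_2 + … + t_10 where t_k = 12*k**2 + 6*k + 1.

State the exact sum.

r(k) = (12*k**2 + 30*k + 19)/(12*k**2 + 6*k + 1) after simplifying.
Normal form (A,B,C) = (1, 1, k**2 + k/2 + 1/12).
Key eq: (1)·f(k+1) = (1)·f(k) + (k**2 + k/2 + 1/12).
From deg A=0, deg B=0, deg C=2: d=3.
Solving with deg f ≤ 3: f(k) = k**2*(4*k - 3)/12.
So s_k = (B(k−1)f/C)·t_k = (k**2*(4*k - 3)/(12*k**2 + 6*k + 1))·t_k = k**2*(4*k - 3).
Check: Δs_k = 12*k**2 + 6*k + 1. ✓
Sum = s_(11) − s_(1); s_(11) = 4961, s_(1) = 1 ⇒ 4960.

Σ = 4960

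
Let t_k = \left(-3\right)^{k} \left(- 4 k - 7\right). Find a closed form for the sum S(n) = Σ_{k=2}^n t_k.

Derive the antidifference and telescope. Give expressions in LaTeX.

S(n) = - 3 \left(-3\right)^{n} n - 6 \left(-3\right)^{n} - 27

Ratio r(k) = 3*(-4*k - 11)/(4*k + 7).
Normal form (A,B,C) = (-3, 1, k + 7/4).
Need (-3)·f(k+1) − (1)·f(k) = k + 7/4.
Degrees (0,0,1) ⇒ d ≤ 1.
Coefficient equations give f(k) = -(k + 1)/4.
Get s_k = R·t_k = (-3)**k*(k + 1) with R(k) = B(k−1)f(k)/C(k) = -(k + 1)/(4*k + 7).
Δs = (-3)**k*(-4*k - 7), as required.
Telescope: S(n) = s_(n+1) − s_(2) = (-3)**(n + 1)*(n + 2) − (27) = -3*(-3)**n*n - 6*(-3)**n - 27.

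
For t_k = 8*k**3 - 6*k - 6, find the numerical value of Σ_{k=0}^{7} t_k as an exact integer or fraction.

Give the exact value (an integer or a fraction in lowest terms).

Ratio r(k) = (3*k - 4*(k + 1)**3 + 6)/(-4*k**3 + 3*k + 3).
Factor: A=1; B=1; C=k**3 - 3*k/4 - 3/4.
Solve (1)·f(k+1) − (1)·f(k) = k**3 - 3*k/4 - 3/4.
d = 4 from the (0,0,3) case.
Solve for f: f(k) = k*(2*k**3 - 4*k**2 - k - 3)/8 (degree 4 ≤ 4).
R(k) = B(k−1)·f(k)/C(k) = k*(2*k**3 - 4*k**2 - k - 3)/(2*(4*k**3 - 3*k - 3)); s_k = R·t_k = k*(2*k**3 - 4*k**2 - k - 3).
s_(k+1) − s_k = 8*k**3 - 6*k - 6 = t_k.
Telescoping: Σ = s_(8) − s_(0) = 6056 − (0) = 6056.

Σ = 6056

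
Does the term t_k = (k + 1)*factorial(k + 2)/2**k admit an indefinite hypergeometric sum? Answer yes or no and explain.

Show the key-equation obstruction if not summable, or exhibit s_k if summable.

Step 1: r(k) = (k + 2)*(k + 3)/(2*(k + 1)).
So A=k/2 + 3/2 and B=1, with C=k + 1.
Need (k/2 + 3/2)·f(k+1) − (1)·f(k) = k + 1.
deg f ≤ 0 (via 1,0,1).
Match coefficients ⇒ f(k) = 2.
Get s_k = R·t_k = 2**(1 - k)*factorial(k + 2) with R(k) = B(k−1)f(k)/C(k) = 2/(k + 1).
Verify: (k + 1)*factorial(k + 2)/2**k matches t_k.

Yes. s_k = 2**(1 - k)*factorial(k + 2).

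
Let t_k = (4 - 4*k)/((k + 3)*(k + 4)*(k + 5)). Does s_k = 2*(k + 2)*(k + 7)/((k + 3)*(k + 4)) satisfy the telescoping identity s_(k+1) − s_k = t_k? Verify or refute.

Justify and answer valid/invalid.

Valid — Δs_k = t_k.

s_(k+1) = 2*(k + 3)*(k + 8)/((k + 4)*(k + 5))
s_(k+1) − s_k = 4*(1 - k)/(k**3 + 12*k**2 + 47*k + 60)
(s_(k+1) − s_k) − t_k = 0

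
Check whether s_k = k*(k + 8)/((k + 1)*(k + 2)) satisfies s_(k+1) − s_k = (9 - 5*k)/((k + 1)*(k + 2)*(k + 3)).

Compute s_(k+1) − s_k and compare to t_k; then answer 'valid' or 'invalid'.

valid (s_(k+1) − s_k reduces to t_k)

s_(k+1) = (k + 1)*(k + 9)/((k + 2)*(k + 3))
s_(k+1) − s_k = (9 - 5*k)/(k**3 + 6*k**2 + 11*k + 6)
(s_(k+1) − s_k) − t_k = 0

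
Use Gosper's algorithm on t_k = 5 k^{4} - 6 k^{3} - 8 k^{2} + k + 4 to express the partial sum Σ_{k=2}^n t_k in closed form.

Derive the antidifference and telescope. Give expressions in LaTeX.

Ratio r(k) = (5*k**4 + 14*k**3 + 4*k**2 - 13*k - 4)/(5*k**4 - 6*k**3 - 8*k**2 + k + 4).
A = 1, B = 1, C = k**4 - 6*k**3/5 - 8*k**2/5 + k/5 + 4/5.
f must satisfy (1)·f(k+1) − (1)·f(k) = k**4 - 6*k**3/5 - 8*k**2/5 + k/5 + 4/5.
From deg A=0, deg B=0, deg C=4: d=5.
Match coefficients ⇒ f(k) = k*(k - 2)*(k**3 - 2*k**2 - 2*k - 1)/5.
Certificate R = B(k−1)f/C = k*(k - 2)*(k**3 - 2*k**2 - 2*k - 1)/(5*k**4 - 6*k**3 - 8*k**2 + k + 4) gives s_k = k*(k**4 - 4*k**3 + 2*k**2 + 3*k + 2).
s_(k+1) − s_k = 5*k**4 - 6*k**3 - 8*k**2 + k + 4 = t_k.
Σ_(k=2)^n t_k = s_(n+1) − s_(2) = (n**5 + n**4 - 4*n**3 - 5*n**2 + 3*n + 4) − (0), i.e. n**5 + n**4 - 4*n**3 - 5*n**2 + 3*n + 4.

S(n) = n^{5} + n^{4} - 4 n^{3} - 5 n^{2} + 3 n + 4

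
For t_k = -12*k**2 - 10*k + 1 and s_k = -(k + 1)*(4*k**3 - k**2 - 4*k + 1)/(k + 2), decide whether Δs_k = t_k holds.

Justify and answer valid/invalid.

s_(k+1) = k*(-4*k**3 - 19*k**2 - 28*k - 12)/(k + 3)
s_(k+1) − s_k = (-12*k**4 - 62*k**3 - 86*k**2 - 32*k + 3)/(k**2 + 5*k + 6)
(s_(k+1) − s_k) − t_k = (8*k**3 + 35*k**2 + 23*k - 3)/(k**2 + 5*k + 6)

Invalid: residual (8*k**3 + 35*k**2 + 23*k - 3)/(k**2 + 5*k + 6) ≠ 0.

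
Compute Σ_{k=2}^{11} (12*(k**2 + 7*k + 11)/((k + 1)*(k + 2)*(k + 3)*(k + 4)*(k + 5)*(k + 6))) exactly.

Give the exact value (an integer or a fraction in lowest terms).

Ratio r(k) = (k + 1)*(7*k + (k + 1)**2 + 18)/((k + 7)*(k**2 + 7*k + 11)).
Gosper form: A/B · C(k+1)/C(k) with A=k + 1, B=k + 7, C=k**2 + 7*k + 11.
Key eq: (k + 1)·f(k+1) = (k + 6)·f(k) + (k**2 + 7*k + 11).
Degrees (1,1,2) ⇒ d ≤ 5.
Match coefficients ⇒ f(k) = k*(k + 2)*(k + 4)*(k**2 + 9*k + 23)/45.
Get s_k = R·t_k = 4*k*(k**2 + 9*k + 23)/(15*(k**3 + 9*k**2 + 23*k + 15)) with R(k) = B(k−1)f(k)/C(k) = k*(k + 2)*(k + 4)*(k + 6)*(k**2 + 9*k + 23)/(45*(k**2 + 7*k + 11)).
Verify: 12*(k**2 + 7*k + 11)/(k**6 + 21*k**5 + 175*k**4 + 735*k**3 + 1624*k**2 + 1764*k + 720) matches t_k.
Telescoping: Σ = s_(12) − s_(2) = 176/663 − (8/35) = 856/23205.

Σ = 856/23205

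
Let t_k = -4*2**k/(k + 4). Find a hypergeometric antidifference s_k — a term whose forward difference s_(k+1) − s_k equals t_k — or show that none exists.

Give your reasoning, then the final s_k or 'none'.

no hypergeometric antidifference exists

The ratio is 2*(k + 4)/(k + 5).
Factor: A=2*k + 8; B=k + 5; C=1.
Solve (2*k + 8)·f(k+1) − (k + 4)·f(k) = 1.
Bound: deg f ≤ -1.
deg f ≤ -1 is impossible — no certificate.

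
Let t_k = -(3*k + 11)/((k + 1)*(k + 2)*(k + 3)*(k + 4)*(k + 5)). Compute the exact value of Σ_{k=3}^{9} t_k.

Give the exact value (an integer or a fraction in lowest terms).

Compute t_(k+1)/t_k: get (k + 1)*(3*k + 14)/((k + 6)*(3*k + 11)).
Take A(k)=k + 1, B(k)=k + 6, C(k)=k + 11/3.
Set up (k + 1)·f(k+1) − (k + 5)·f(k) − (k + 11/3) = 0.
deg f ≤ 4 (via 1,1,1).
Coefficient equations give f(k) = k*(k + 3)*(k**2 + 7*k + 14)/24.
Get s_k = R·t_k = k*(-k**2 - 7*k - 14)/(8*(k**3 + 7*k**2 + 14*k + 8)) with R(k) = B(k−1)f(k)/C(k) = k*(k + 3)*(k + 5)*(k**2 + 7*k + 14)/(8*(3*k + 11)).
s_(k+1) − s_k = (-3*k - 11)/(k**5 + 15*k**4 + 85*k**3 + 225*k**2 + 274*k + 120) = t_k.
Evaluate s at k=10 and k=3: -115/924 and -33/280; difference -61/9240.

Σ = -61/9240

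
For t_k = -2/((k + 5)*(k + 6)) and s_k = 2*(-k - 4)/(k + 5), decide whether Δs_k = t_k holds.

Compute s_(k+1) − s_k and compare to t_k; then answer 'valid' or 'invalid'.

s_(k+1) = 2*(-k - 5)/(k + 6)
s_(k+1) − s_k = -2/(k**2 + 11*k + 30)
(s_(k+1) − s_k) − t_k = 0

valid (s_(k+1) − s_k reduces to t_k)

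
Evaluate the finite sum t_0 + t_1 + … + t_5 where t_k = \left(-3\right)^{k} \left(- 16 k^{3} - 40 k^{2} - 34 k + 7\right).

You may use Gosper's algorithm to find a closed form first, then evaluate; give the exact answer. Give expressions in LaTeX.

Σ = 644440

Compute t_(k+1)/t_k: get 3*(-16*k**3 - 88*k**2 - 162*k - 83)/(16*k**3 + 40*k**2 + 34*k - 7).
Normal form (A,B,C) = (-3, 1, k**3 + 5*k**2/2 + 17*k/8 - 7/16).
Key eq: (-3)·f(k+1) = (1)·f(k) + (k**3 + 5*k**2/2 + 17*k/8 - 7/16).
d = 3 from the (0,0,3) case.
Match coefficients ⇒ f(k) = -(4*k**3 + k**2 - 2*k - 4)/16.
Then R = B(k−1)f/C = -(4*k**3 + k**2 - 2*k - 4)/(16*k**3 + 40*k**2 + 34*k - 7), so s_k = R(k)·t_k = (-3)**k*(4*k**3 + k**2 - 2*k - 4).
Verify: (-3)**k*(-16*k**3 - 40*k**2 - 34*k + 7) matches t_k.
Σ_(k=0)^(5) t_k = s_(6) − s_(0) = 644436 − (-4) = 644440.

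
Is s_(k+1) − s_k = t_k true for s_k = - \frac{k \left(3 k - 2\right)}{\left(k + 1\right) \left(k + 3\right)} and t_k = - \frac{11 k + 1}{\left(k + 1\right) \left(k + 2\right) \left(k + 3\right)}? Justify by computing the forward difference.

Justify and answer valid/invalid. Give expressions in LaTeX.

Invalid: residual \frac{- 3 k^{2} + 13 k + 1}{k^{4} + 10 k^{3} + 35 k^{2} + 50 k + 24} ≠ 0.

s_(k+1) = -(k + 1)*(3*k + 1)/((k + 2)*(k + 4))
s_(k+1) − s_k = (-14*k**2 - 32*k - 3)/(k**4 + 10*k**3 + 35*k**2 + 50*k + 24)
(s_(k+1) − s_k) − t_k = (-3*k**2 + 13*k + 1)/(k**4 + 10*k**3 + 35*k**2 + 50*k + 24)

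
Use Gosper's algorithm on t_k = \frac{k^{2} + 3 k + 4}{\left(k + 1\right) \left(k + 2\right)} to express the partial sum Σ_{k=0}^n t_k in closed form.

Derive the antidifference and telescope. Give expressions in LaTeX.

S(n) = \frac{n^{2} + 5 n + 4}{n + 2}

t_(k+1)/t_k = (k + 1)*(3*k + (k + 1)**2 + 7)/((k + 3)*(k**2 + 3*k + 4)).
So A=k + 1 and B=k + 3, with C=k**2 + 3*k + 4.
Need (k + 1)·f(k+1) − (k + 2)·f(k) = k**2 + 3*k + 4.
deg f ≤ 2 (via 1,1,2).
Coefficient equations give f(k) = k*(k + 3).
Then R = B(k−1)f/C = k*(k + 2)*(k + 3)/(k**2 + 3*k + 4), so s_k = R(k)·t_k = k*(k + 3)/(k + 1).
Check: Δs_k = (k**2 + 3*k + 4)/(k**2 + 3*k + 2). ✓
Evaluate: s_(n+1) = (n**2 + 5*n + 4)/(n + 2); subtract s_(0) = 0 ⇒ S(n) = (n**2 + 5*n + 4)/(n + 2).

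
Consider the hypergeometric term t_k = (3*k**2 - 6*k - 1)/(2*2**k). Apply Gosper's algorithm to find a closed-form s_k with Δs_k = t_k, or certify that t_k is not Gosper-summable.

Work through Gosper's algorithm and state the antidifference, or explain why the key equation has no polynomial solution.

Compute t_(k+1)/t_k: get (3*k**2 - 4)/(2*(3*k**2 - 6*k - 1)).
Take A(k)=1/2, B(k)=1, C(k)=k**2 - 2*k - 1/3.
f must satisfy (1/2)·f(k+1) − (1)·f(k) = k**2 - 2*k - 1/3.
From deg A=0, deg B=0, deg C=2: d=2.
Solve for f: f(k) = -2*(3*k**2 + 2)/3 (degree 2 ≤ 2).
Then R = B(k−1)f/C = -2*(3*k**2 + 2)/(3*k**2 - 6*k - 1), so s_k = R(k)·t_k = (-3*k**2 - 2)/2**k.
s_(k+1) − s_k = (3*k**2 - 6*k - 1)/(2*2**k) = t_k.

s_k = (-3*k**2 - 2)/2**k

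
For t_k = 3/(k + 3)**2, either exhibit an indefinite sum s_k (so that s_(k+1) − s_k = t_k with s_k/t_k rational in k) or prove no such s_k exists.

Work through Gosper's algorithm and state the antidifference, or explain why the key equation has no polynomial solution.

none (Gosper's algorithm certifies no s_k)

Ratio r(k) = (k + 3)**2/(k + 4)**2.
Take A(k)=k**2 + 6*k + 9, B(k)=k**2 + 8*k + 16, C(k)=1.
Set up (k**2 + 6*k + 9)·f(k+1) − (k**2 + 6*k + 9)·f(k) − (1) = 0.
From deg A=2, deg B=2, deg C=0: d=0.
f = c0 ⇒ A·f(k+1) − B(k−1)·f(k) − C = -1. The system {-1 = 0} is inconsistent; no antidifference.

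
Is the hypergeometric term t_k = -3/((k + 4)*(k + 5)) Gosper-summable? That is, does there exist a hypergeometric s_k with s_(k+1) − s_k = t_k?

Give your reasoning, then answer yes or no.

Yes. s_k = -3*k/(4*k + 16).

Compute t_(k+1)/t_k: get (k + 4)/(k + 6).
So A=k + 4 and B=k + 6, with C=1.
Need (k + 4)·f(k+1) − (k + 5)·f(k) = 1.
From deg A=1, deg B=1, deg C=0: d=1.
A polynomial solution: f(k) = k/4.
R(k) = B(k−1)·f(k)/C(k) = k*(k + 5)/4; s_k = R·t_k = -3*k/(4*k + 16).
Δs = -3/(k**2 + 9*k + 20), as required.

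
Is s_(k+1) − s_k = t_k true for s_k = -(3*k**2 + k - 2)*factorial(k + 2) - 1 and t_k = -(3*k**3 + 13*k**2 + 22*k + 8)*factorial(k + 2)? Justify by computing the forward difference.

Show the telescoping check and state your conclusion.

s_(k+1) = -(k + 3*(k + 1)**2 - 1)*factorial(k + 3) - 1
s_(k+1) − s_k = -(3*k**3 + 13*k**2 + 22*k + 8)*factorial(k + 2)
(s_(k+1) − s_k) − t_k = 0

Valid — Δs_k = t_k.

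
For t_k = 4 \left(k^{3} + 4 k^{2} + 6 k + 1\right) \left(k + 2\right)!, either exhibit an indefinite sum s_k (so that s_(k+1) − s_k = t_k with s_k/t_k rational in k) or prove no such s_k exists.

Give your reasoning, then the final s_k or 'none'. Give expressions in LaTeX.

s_k = 4 \left(k - 1\right) \left(k + 1\right) \left(k + 2\right)!

Compute t_(k+1)/t_k: get (k**4 + 10*k**3 + 38*k**2 + 63*k + 36)/(k**3 + 4*k**2 + 6*k + 1).
A = k + 3, B = 1, C = k**3 + 4*k**2 + 6*k + 1.
f must satisfy (k + 3)·f(k+1) − (1)·f(k) = k**3 + 4*k**2 + 6*k + 1.
Degrees (1,0,3) ⇒ d ≤ 2.
A polynomial solution: f(k) = (k - 1)*(k + 1).
So s_k = (B(k−1)f/C)·t_k = ((k - 1)*(k + 1)/(k**3 + 4*k**2 + 6*k + 1))·t_k = 4*(k - 1)*(k + 1)*factorial(k + 2).
Verify: 4*(k**3 + 4*k**2 + 6*k + 1)*factorial(k + 2) matches t_k.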